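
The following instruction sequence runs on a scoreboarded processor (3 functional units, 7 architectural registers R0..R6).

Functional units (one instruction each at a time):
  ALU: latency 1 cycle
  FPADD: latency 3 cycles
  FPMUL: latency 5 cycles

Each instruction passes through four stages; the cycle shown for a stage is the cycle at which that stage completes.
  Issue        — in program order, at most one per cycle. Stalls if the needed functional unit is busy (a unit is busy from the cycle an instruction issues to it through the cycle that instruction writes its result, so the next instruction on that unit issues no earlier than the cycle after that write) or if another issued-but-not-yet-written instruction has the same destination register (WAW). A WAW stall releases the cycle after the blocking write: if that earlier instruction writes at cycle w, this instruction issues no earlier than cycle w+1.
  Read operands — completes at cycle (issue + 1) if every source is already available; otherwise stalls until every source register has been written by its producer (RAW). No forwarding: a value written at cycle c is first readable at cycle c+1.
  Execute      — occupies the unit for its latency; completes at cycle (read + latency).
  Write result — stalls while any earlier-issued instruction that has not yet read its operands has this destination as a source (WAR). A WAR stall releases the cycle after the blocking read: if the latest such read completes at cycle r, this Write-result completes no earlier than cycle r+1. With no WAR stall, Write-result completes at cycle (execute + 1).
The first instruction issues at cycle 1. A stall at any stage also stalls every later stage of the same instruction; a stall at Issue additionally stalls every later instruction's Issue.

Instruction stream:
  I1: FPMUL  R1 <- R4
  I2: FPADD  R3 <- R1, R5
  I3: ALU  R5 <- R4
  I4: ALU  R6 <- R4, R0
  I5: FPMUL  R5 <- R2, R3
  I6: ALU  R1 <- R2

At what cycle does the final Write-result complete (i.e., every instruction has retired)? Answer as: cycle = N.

cycle = 20

cycle 1: issue I1 (FPMUL)
cycle 2: I1 read-ops | issue I2 (FPADD)
cycle 3: issue I3 (ALU)
cycle 4: I3 read-ops
cycle 5: I3 finished on ALU
cycle 7: I1 finished on FPMUL
cycle 8: I1→R1
cycle 9: I2 read-ops
cycle 10: I3→R5
cycle 11: issue I4 (ALU)
cycle 12: I2 finished on FPADD | I4 read-ops | issue I5 (FPMUL)
cycle 13: I2→R3 | I4 finished on ALU
cycle 14: I4→R6 | I5 read-ops
cycle 15: issue I6 (ALU)
cycle 16: I6 read-ops
cycle 17: I6 finished on ALU
cycle 18: I6→R1
cycle 19: I5 finished on FPMUL
cycle 20: I5→R5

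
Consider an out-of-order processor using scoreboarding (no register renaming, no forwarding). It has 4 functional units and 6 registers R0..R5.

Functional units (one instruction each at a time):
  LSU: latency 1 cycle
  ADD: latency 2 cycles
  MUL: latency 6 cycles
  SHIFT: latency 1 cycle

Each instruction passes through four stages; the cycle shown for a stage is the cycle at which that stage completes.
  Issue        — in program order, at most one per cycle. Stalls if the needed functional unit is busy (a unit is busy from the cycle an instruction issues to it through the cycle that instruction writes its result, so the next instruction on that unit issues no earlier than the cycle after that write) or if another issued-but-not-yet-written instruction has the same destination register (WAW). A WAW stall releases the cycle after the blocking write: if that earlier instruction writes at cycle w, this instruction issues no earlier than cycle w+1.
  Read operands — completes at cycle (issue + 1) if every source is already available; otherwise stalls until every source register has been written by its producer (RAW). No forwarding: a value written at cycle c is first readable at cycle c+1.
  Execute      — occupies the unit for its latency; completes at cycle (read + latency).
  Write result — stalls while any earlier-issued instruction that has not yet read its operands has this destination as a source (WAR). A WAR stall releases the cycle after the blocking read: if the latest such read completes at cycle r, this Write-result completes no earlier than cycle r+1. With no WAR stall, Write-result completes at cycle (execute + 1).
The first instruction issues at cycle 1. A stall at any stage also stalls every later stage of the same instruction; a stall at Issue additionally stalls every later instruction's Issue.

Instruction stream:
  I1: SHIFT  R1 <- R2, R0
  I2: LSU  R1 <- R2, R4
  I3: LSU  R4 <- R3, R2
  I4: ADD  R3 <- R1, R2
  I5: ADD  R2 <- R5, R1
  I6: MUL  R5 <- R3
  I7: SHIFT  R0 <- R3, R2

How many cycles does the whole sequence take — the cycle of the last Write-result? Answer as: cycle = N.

cycle = 24

1) issue 1, read 2, done 3, write 4
2) issue 5, read 6, done 7, write 8  <WAW R1: wait I1 write@4>
3) issue 9, read 10, done 11, write 12  <struct: LSU busy until I2 writes@8>
4) issue 10, read 11, done 13, write 14
5) issue 15, read 16, done 18, write 19  <struct: ADD busy until I4 writes@14>
6) issue 16, read 17, done 23, write 24
7) issue 17, read 20, done 21, write 22  <RAW R2: wait I5 write@19>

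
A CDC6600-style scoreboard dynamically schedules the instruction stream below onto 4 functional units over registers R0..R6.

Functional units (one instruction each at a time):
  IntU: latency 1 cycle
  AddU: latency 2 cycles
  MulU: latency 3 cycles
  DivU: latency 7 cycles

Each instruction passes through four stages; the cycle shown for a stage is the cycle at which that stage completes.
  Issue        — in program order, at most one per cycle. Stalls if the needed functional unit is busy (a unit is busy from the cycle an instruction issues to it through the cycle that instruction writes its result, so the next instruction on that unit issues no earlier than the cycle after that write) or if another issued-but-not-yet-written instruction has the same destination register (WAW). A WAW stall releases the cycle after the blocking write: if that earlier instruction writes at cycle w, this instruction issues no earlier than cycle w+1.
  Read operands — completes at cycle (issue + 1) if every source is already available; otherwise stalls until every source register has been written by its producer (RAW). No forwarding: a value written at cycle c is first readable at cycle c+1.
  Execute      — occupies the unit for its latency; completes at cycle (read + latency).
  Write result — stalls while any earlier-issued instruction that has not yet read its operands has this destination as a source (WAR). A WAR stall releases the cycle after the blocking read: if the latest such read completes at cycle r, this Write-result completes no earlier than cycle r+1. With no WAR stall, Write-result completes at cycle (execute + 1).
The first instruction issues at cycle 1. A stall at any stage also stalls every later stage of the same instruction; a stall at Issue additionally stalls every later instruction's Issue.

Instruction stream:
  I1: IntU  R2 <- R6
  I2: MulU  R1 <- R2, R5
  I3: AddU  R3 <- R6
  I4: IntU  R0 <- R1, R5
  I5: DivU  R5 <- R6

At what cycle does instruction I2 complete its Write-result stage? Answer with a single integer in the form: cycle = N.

cycle = 9

[I1] 1/2/3/4
[I2] 2/5/8/9  (RAW R2: wait I1 write@4)
[I3] 3/4/6/7
[I4] 5/10/11/12  (struct: IntU busy until I1 writes@4; RAW R1: wait I2 write@9)
[I5] 6/7/14/15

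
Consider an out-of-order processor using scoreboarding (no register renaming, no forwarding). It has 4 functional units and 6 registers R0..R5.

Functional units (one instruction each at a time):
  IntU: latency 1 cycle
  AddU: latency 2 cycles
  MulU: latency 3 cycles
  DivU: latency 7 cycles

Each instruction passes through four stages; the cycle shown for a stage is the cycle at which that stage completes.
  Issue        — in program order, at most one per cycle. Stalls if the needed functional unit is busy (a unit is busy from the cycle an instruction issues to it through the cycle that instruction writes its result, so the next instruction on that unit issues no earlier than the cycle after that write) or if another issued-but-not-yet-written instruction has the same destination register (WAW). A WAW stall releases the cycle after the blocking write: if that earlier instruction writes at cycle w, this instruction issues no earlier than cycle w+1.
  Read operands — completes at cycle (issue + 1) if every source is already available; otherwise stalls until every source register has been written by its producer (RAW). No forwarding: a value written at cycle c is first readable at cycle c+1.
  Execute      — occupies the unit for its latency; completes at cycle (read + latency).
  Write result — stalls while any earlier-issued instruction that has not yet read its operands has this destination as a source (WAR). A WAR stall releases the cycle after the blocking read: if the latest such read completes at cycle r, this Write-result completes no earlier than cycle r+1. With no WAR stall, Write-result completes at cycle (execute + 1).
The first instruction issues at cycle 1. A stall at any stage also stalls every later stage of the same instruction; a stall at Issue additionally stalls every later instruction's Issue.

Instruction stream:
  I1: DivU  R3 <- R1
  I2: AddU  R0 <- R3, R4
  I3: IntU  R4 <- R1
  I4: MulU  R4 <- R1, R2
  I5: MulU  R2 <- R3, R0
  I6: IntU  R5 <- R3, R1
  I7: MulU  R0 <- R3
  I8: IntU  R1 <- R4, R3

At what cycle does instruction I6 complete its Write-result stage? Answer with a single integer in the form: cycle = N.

c1: I1→DivU
c2: I1 RO, I2→AddU
c3: I3→IntU
c4: I3 RO
c5: I3 EX
c9: I1 EX
c10: I1 WR R3
c11: I2 RO
c12: I3 WR R4
c13: I2 EX, I4→MulU
c14: I2 WR R0, I4 RO
c17: I4 EX
c18: I4 WR R4
c19: I5→MulU
c20: I5 RO, I6→IntU
c21: I6 RO
c22: I6 EX
c23: I5 EX, I6 WR R5
c24: I5 WR R2
c25: I7→MulU
c26: I7 RO, I8→IntU
c27: I8 RO
c28: I8 EX
c29: I7 EX, I8 WR R1
c30: I7 WR R0

cycle = 23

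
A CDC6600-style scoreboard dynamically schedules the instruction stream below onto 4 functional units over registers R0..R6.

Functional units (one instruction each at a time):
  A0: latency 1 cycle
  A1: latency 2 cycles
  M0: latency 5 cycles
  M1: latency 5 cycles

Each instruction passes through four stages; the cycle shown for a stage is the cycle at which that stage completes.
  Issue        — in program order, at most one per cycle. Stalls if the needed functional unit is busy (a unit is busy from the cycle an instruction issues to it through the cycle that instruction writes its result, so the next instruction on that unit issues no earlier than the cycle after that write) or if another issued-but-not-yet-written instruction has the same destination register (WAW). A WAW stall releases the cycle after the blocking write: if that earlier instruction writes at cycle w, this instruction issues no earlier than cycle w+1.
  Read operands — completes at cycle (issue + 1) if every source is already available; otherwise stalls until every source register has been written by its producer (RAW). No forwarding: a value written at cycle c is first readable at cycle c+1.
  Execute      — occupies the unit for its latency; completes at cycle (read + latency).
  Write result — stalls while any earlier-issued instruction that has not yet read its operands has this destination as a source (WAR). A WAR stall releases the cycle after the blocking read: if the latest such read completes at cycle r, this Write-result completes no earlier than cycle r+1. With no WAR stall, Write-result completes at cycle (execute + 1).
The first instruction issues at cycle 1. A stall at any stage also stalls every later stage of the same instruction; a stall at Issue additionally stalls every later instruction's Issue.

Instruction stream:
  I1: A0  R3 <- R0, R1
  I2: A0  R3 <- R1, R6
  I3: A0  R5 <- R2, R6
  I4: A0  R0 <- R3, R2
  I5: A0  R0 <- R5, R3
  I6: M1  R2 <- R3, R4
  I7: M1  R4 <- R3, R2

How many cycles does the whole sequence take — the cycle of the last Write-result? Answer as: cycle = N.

cycle = 33

c1: issue I1 (A0)
c2: I1 read-ops
c3: I1 finished on A0
c4: I1→R3
c5: issue I2 (A0)
c6: I2 read-ops
c7: I2 finished on A0
c8: I2→R3
c9: issue I3 (A0)
c10: I3 read-ops
c11: I3 finished on A0
c12: I3→R5
c13: issue I4 (A0)
c14: I4 read-ops
c15: I4 finished on A0
c16: I4→R0
c17: issue I5 (A0)
c18: I5 read-ops | issue I6 (M1)
c19: I5 finished on A0 | I6 read-ops
c20: I5→R0
c24: I6 finished on M1
c25: I6→R2
c26: issue I7 (M1)
c27: I7 read-ops
c32: I7 finished on M1
c33: I7→R4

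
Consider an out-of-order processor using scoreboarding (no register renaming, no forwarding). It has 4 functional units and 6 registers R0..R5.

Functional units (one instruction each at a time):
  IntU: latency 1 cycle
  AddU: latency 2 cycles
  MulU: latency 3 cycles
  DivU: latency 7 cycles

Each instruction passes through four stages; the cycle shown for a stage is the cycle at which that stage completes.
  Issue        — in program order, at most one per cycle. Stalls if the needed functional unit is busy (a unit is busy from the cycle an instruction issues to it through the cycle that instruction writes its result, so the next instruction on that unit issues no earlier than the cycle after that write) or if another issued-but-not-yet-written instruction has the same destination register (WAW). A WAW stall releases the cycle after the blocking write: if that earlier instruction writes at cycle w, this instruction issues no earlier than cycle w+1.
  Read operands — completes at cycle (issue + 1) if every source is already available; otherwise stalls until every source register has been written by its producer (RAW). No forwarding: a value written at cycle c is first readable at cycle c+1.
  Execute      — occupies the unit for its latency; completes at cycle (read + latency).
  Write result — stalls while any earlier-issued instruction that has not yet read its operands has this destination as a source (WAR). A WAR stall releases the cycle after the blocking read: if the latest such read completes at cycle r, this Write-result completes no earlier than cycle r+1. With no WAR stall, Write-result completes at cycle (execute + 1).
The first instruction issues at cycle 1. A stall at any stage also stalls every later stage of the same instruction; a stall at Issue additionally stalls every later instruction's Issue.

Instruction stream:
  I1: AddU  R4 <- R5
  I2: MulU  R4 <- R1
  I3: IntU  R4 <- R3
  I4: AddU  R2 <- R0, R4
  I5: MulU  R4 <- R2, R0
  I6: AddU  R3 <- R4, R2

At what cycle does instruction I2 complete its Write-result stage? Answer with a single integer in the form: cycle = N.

I1: IS=1 RO=2 EX=4 WR=5
I2: IS=6 RO=7 EX=10 WR=11  [WAW R4: wait I1 write@5]
I3: IS=12 RO=13 EX=14 WR=15  [WAW R4: wait I2 write@11]
I4: IS=13 RO=16 EX=18 WR=19  [RAW R4: wait I3 write@15]
I5: IS=16 RO=20 EX=23 WR=24  [WAW R4: wait I3 write@15; RAW R2: wait I4 write@19]
I6: IS=20 RO=25 EX=27 WR=28  [struct: AddU busy until I4 writes@19; RAW R4: wait I5 write@24]

cycle = 11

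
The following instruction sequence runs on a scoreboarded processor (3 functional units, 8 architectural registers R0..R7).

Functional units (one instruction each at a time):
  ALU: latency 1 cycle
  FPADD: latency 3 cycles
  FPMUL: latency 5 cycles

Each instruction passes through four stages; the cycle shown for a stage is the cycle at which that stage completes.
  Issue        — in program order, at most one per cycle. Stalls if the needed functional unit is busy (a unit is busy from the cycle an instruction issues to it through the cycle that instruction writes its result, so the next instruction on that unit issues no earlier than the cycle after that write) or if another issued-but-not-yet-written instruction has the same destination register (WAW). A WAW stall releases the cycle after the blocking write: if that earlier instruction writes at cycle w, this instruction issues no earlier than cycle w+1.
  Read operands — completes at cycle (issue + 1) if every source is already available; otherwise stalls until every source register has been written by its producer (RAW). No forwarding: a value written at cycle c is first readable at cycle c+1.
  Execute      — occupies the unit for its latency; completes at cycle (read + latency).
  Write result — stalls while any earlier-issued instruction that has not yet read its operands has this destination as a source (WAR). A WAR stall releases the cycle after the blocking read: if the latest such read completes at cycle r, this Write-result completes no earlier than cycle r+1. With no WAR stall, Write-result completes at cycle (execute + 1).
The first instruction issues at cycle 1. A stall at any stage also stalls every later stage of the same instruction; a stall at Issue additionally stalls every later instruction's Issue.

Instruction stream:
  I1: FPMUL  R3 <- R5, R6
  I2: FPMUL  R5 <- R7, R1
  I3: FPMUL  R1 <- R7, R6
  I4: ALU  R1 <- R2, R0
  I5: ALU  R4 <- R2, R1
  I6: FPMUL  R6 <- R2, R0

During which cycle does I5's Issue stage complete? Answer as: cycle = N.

cycle = 29

cycle 1: issue I1 (FPMUL)
cycle 2: I1 read-ops
cycle 7: I1 finished on FPMUL
cycle 8: I1→R3
cycle 9: issue I2 (FPMUL)
cycle 10: I2 read-ops
cycle 15: I2 finished on FPMUL
cycle 16: I2→R5
cycle 17: issue I3 (FPMUL)
cycle 18: I3 read-ops
cycle 23: I3 finished on FPMUL
cycle 24: I3→R1
cycle 25: issue I4 (ALU)
cycle 26: I4 read-ops
cycle 27: I4 finished on ALU
cycle 28: I4→R1
cycle 29: issue I5 (ALU)
cycle 30: I5 read-ops · issue I6 (FPMUL)
cycle 31: I5 finished on ALU · I6 read-ops
cycle 32: I5→R4
cycle 36: I6 finished on FPMUL
cycle 37: I6→R6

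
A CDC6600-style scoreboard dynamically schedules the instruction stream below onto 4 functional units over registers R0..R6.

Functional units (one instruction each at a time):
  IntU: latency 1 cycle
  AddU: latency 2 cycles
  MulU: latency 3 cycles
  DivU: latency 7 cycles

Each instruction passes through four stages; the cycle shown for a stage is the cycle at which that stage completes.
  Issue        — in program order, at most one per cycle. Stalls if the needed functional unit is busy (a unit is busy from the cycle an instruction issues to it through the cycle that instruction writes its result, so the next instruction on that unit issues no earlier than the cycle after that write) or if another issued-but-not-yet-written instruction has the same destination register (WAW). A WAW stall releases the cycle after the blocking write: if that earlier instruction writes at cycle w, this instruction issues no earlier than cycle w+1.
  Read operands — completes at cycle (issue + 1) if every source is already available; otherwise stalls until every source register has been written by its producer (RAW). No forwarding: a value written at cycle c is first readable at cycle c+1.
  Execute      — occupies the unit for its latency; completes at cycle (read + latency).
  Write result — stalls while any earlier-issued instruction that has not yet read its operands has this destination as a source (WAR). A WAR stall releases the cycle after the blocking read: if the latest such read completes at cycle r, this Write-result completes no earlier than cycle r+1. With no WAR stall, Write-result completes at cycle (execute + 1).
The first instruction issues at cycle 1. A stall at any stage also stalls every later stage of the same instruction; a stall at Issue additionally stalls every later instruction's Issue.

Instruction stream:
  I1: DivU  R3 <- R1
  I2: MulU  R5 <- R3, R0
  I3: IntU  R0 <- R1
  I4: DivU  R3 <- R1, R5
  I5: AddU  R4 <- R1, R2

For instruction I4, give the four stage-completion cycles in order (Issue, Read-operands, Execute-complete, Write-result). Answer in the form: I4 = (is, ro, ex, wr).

t=1  I1 issues→DivU
t=2  I1 reads · I2 issues→MulU
t=3  I3 issues→IntU
t=4  I3 reads
t=5  I3 exec-done
t=9  I1 exec-done
t=10  I1 writes R3
t=11  I2 reads · I4 issues→DivU
t=12  I3 writes R0 · I5 issues→AddU
t=13  I5 reads
t=14  I2 exec-done
t=15  I2 writes R5 · I5 exec-done
t=16  I4 reads · I5 writes R4
t=23  I4 exec-done
t=24  I4 writes R3

I4 = (11, 16, 23, 24)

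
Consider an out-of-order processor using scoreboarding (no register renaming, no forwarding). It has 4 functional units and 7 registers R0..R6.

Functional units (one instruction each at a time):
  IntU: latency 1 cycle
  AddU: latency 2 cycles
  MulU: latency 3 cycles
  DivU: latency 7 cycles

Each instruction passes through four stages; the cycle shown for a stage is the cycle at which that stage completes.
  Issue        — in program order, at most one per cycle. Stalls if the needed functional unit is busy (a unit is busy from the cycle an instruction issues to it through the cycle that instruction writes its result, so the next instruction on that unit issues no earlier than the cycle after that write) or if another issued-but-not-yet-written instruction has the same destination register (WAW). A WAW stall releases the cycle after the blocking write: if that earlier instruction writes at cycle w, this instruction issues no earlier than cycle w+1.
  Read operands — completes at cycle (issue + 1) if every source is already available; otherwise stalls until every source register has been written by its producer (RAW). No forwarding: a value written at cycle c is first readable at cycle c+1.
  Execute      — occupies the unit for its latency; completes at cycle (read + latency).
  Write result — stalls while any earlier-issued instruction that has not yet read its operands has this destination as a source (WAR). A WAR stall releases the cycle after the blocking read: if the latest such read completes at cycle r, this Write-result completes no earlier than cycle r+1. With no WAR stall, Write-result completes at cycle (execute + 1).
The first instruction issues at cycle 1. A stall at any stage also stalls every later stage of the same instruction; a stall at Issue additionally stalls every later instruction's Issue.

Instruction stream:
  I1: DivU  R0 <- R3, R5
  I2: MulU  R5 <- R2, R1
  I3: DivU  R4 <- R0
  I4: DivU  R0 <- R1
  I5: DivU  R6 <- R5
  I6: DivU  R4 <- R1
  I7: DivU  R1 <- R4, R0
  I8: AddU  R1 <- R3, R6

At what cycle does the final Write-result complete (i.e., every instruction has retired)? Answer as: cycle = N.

cycle = 65

t=1  issue I1 (DivU)
t=2  I1 read-ops, issue I2 (MulU)
t=3  I2 read-ops
t=6  I2 finished on MulU
t=7  I2→R5
t=9  I1 finished on DivU
t=10  I1→R0
t=11  issue I3 (DivU)
t=12  I3 read-ops
t=19  I3 finished on DivU
t=20  I3→R4
t=21  issue I4 (DivU)
t=22  I4 read-ops
t=29  I4 finished on DivU
t=30  I4→R0
t=31  issue I5 (DivU)
t=32  I5 read-ops
t=39  I5 finished on DivU
t=40  I5→R6
t=41  issue I6 (DivU)
t=42  I6 read-ops
t=49  I6 finished on DivU
t=50  I6→R4
t=51  issue I7 (DivU)
t=52  I7 read-ops
t=59  I7 finished on DivU
t=60  I7→R1
t=61  issue I8 (AddU)
t=62  I8 read-ops
t=64  I8 finished on AddU
t=65  I8→R1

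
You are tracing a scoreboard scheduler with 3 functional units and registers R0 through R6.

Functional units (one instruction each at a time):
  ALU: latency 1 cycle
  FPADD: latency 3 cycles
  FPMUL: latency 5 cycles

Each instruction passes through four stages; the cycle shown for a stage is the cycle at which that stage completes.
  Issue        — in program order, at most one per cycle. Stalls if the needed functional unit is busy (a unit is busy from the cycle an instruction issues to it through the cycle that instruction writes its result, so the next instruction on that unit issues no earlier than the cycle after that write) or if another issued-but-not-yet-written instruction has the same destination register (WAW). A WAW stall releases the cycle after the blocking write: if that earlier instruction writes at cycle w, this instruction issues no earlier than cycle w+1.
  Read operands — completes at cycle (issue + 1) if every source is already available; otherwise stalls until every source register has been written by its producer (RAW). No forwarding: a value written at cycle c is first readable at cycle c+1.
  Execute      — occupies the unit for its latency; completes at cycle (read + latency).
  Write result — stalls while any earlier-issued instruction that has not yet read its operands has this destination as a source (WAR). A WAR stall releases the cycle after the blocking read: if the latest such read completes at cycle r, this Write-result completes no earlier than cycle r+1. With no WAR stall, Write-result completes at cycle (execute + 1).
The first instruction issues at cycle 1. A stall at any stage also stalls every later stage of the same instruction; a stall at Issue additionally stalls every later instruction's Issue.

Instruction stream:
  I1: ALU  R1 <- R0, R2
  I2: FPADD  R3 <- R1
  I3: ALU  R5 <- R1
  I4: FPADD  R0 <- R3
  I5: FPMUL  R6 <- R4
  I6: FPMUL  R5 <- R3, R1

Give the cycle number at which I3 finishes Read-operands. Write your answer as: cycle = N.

I1: IS=1 RO=2 EX=3 WR=4
I2: IS=2 RO=5 EX=8 WR=9  [RAW R1: wait I1 write@4]
I3: IS=5 RO=6 EX=7 WR=8  [struct: ALU busy until I1 writes@4]
I4: IS=10 RO=11 EX=14 WR=15  [struct: FPADD busy until I2 writes@9]
I5: IS=11 RO=12 EX=17 WR=18
I6: IS=19 RO=20 EX=25 WR=26  [struct: FPMUL busy until I5 writes@18]

cycle = 6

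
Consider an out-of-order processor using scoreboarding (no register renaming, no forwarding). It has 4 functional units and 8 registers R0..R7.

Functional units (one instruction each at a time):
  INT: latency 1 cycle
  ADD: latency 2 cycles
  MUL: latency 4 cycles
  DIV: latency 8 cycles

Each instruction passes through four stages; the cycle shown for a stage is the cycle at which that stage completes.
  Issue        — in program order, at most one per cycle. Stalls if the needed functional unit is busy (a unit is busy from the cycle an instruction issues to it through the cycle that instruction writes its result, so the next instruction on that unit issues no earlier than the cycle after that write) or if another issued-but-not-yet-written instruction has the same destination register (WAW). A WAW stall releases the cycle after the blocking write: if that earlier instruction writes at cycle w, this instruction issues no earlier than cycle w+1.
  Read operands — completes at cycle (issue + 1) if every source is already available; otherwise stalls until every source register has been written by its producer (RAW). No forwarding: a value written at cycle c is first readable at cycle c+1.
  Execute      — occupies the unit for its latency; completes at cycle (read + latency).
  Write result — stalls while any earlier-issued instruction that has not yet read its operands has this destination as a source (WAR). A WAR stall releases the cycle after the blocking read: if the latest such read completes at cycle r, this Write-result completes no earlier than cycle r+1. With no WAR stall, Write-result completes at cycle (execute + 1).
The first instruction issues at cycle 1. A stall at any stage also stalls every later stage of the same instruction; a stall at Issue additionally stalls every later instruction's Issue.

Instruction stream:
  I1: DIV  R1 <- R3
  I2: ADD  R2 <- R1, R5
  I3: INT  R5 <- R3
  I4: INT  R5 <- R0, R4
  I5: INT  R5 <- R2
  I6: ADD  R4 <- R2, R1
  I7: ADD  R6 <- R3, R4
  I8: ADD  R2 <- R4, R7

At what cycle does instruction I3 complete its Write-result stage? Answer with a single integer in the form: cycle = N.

[1] I1 dispatched to DIV
[2] I1 operands ready | I2 dispatched to ADD
[3] I3 dispatched to INT
[4] I3 operands ready
[5] I3 complete
[10] I1 complete
[11] R1←I1
[12] I2 operands ready
[13] R5←I3
[14] I2 complete | I4 dispatched to INT
[15] R2←I2 | I4 operands ready
[16] I4 complete
[17] R5←I4
[18] I5 dispatched to INT
[19] I5 operands ready | I6 dispatched to ADD
[20] I5 complete | I6 operands ready
[21] R5←I5
[22] I6 complete
[23] R4←I6
[24] I7 dispatched to ADD
[25] I7 operands ready
[27] I7 complete
[28] R6←I7
[29] I8 dispatched to ADD
[30] I8 operands ready
[32] I8 complete
[33] R2←I8

cycle = 13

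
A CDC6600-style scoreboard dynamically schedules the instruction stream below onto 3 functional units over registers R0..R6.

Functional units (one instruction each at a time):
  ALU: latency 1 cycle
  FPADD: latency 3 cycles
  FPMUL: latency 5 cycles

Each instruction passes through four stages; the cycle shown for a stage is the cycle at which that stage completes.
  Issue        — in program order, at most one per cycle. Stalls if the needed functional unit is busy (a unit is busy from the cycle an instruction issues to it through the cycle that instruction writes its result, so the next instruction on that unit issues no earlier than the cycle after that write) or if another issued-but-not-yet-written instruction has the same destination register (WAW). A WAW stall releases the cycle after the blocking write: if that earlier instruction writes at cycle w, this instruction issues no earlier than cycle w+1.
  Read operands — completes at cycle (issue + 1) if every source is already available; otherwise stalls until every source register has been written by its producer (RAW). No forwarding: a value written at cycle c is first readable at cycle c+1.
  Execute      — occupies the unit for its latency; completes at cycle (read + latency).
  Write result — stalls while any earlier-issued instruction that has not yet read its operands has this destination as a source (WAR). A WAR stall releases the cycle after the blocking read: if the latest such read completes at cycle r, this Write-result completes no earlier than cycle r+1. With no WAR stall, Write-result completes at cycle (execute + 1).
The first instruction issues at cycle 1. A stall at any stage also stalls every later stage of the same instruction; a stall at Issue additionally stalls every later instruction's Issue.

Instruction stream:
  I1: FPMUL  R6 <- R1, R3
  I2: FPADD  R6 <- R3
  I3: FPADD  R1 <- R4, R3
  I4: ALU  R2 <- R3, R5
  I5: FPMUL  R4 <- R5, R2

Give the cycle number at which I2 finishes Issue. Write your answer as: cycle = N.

cycle = 9

[1] I1 issues→FPMUL
[2] I1 reads
[7] I1 exec-done
[8] I1 writes R6
[9] I2 issues→FPADD
[10] I2 reads
[13] I2 exec-done
[14] I2 writes R6
[15] I3 issues→FPADD
[16] I3 reads, I4 issues→ALU
[17] I4 reads, I5 issues→FPMUL
[18] I4 exec-done
[19] I3 exec-done, I4 writes R2
[20] I3 writes R1, I5 reads
[25] I5 exec-done
[26] I5 writes R4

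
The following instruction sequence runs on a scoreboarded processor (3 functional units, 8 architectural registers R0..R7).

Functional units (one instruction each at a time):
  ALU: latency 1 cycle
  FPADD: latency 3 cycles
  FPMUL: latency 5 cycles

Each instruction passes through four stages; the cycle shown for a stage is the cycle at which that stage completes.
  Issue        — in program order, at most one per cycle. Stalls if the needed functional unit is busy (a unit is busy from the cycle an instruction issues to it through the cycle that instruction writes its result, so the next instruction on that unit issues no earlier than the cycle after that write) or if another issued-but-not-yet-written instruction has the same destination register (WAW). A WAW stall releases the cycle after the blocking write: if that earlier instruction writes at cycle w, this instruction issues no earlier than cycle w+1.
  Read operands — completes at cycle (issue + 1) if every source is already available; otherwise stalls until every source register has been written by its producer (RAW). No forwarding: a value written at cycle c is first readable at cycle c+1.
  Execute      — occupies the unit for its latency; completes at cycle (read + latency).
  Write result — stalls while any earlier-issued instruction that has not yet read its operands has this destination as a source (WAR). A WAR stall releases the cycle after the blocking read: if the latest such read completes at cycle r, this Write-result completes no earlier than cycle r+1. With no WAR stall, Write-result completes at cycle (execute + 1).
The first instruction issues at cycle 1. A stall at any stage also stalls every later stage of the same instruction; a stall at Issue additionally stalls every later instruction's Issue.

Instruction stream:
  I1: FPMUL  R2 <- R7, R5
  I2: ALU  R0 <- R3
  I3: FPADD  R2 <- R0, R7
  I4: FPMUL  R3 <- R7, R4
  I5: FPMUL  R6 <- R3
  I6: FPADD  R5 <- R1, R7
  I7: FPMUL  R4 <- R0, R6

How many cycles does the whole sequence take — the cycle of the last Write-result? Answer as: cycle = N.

c1: I1 issues→FPMUL
c2: I1 reads | I2 issues→ALU
c3: I2 reads
c4: I2 exec-done
c5: I2 writes R0
c7: I1 exec-done
c8: I1 writes R2
c9: I3 issues→FPADD
c10: I3 reads | I4 issues→FPMUL
c11: I4 reads
c13: I3 exec-done
c14: I3 writes R2
c16: I4 exec-done
c17: I4 writes R3
c18: I5 issues→FPMUL
c19: I5 reads | I6 issues→FPADD
c20: I6 reads
c23: I6 exec-done
c24: I5 exec-done | I6 writes R5
c25: I5 writes R6
c26: I7 issues→FPMUL
c27: I7 reads
c32: I7 exec-done
c33: I7 writes R4

cycle = 33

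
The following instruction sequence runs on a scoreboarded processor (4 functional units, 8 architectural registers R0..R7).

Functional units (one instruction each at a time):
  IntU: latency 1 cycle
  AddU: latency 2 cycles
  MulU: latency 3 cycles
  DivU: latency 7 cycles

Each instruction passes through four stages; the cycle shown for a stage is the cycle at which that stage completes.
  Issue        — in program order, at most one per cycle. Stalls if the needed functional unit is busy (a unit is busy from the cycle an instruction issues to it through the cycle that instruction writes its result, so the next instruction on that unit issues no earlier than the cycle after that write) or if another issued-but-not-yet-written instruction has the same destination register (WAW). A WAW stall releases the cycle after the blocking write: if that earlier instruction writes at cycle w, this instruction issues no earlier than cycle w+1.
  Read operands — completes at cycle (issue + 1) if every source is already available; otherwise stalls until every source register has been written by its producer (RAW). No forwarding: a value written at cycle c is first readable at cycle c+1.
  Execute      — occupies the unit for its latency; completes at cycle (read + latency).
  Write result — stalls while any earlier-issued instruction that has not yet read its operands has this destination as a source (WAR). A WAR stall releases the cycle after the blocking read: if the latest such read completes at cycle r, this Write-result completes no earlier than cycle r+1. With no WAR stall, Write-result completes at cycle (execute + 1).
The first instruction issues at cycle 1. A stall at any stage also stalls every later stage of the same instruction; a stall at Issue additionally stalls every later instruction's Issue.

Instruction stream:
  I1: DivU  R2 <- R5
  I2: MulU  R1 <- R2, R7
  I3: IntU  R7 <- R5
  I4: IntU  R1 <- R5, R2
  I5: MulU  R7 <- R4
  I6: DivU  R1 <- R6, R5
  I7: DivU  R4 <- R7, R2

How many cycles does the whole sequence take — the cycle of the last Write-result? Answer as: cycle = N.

cycle = 39

t=1  I1→DivU
t=2  I1 RO | I2→MulU
t=3  I3→IntU
t=4  I3 RO
t=5  I3 EX
t=9  I1 EX
t=10  I1 WR R2
t=11  I2 RO
t=12  I3 WR R7
t=14  I2 EX
t=15  I2 WR R1
t=16  I4→IntU
t=17  I4 RO | I5→MulU
t=18  I4 EX | I5 RO
t=19  I4 WR R1
t=20  I6→DivU
t=21  I5 EX | I6 RO
t=22  I5 WR R7
t=28  I6 EX
t=29  I6 WR R1
t=30  I7→DivU
t=31  I7 RO
t=38  I7 EX
t=39  I7 WR R4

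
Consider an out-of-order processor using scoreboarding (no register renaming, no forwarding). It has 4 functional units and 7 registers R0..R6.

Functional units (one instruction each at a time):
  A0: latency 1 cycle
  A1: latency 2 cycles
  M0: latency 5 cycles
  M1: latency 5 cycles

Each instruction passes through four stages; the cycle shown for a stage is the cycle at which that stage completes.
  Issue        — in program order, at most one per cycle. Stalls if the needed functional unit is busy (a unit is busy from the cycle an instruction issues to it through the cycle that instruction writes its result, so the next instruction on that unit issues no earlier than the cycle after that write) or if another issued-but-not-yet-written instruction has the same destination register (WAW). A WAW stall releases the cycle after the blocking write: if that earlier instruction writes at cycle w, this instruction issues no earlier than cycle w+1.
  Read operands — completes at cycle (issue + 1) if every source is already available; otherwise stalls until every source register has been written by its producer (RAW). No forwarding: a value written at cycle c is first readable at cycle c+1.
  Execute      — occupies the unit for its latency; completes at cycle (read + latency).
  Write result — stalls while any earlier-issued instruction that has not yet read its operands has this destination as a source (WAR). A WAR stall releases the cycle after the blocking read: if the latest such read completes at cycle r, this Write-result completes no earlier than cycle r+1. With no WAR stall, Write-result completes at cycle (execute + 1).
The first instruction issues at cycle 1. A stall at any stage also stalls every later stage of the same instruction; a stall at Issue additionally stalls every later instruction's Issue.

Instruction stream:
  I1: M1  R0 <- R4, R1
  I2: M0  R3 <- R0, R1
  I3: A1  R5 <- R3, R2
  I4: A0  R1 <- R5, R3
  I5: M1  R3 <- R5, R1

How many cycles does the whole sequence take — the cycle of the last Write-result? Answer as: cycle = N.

cycle = 29

[I1] 1/2/7/8
[I2] 2/9/14/15  (RAW R0: wait I1 write@8)
[I3] 3/16/18/19  (RAW R3: wait I2 write@15)
[I4] 4/20/21/22  (RAW R5: wait I3 write@19)
[I5] 16/23/28/29  (WAW R3: wait I2 write@15; RAW R1: wait I4 write@22)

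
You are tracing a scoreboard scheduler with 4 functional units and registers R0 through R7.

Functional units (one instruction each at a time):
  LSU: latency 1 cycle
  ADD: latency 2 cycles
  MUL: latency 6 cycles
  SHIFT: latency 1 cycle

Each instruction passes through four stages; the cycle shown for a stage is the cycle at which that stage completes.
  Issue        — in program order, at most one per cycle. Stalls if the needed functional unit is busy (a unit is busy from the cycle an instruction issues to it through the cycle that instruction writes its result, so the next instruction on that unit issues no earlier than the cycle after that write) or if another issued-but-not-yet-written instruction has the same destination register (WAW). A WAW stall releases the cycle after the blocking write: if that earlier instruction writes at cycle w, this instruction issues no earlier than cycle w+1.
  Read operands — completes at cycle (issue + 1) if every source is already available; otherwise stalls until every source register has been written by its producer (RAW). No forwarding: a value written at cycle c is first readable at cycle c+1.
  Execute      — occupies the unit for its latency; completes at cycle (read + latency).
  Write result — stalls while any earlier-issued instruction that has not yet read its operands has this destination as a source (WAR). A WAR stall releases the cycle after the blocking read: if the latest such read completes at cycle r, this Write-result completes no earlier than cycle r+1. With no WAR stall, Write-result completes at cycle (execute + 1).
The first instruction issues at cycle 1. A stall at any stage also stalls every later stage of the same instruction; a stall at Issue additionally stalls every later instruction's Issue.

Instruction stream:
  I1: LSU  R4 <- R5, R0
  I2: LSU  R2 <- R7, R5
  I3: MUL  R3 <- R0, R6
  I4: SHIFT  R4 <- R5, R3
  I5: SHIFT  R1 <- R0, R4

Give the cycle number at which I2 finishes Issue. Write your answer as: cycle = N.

I1  is:1  ro:2  ex:3  wr:4
I2  is:5  ro:6  ex:7  wr:8  — struct: LSU busy until I1 writes@4
I3  is:6  ro:7  ex:13  wr:14
I4  is:7  ro:15  ex:16  wr:17  — RAW R3: wait I3 write@14
I5  is:18  ro:19  ex:20  wr:21  — struct: SHIFT busy until I4 writes@17

cycle = 5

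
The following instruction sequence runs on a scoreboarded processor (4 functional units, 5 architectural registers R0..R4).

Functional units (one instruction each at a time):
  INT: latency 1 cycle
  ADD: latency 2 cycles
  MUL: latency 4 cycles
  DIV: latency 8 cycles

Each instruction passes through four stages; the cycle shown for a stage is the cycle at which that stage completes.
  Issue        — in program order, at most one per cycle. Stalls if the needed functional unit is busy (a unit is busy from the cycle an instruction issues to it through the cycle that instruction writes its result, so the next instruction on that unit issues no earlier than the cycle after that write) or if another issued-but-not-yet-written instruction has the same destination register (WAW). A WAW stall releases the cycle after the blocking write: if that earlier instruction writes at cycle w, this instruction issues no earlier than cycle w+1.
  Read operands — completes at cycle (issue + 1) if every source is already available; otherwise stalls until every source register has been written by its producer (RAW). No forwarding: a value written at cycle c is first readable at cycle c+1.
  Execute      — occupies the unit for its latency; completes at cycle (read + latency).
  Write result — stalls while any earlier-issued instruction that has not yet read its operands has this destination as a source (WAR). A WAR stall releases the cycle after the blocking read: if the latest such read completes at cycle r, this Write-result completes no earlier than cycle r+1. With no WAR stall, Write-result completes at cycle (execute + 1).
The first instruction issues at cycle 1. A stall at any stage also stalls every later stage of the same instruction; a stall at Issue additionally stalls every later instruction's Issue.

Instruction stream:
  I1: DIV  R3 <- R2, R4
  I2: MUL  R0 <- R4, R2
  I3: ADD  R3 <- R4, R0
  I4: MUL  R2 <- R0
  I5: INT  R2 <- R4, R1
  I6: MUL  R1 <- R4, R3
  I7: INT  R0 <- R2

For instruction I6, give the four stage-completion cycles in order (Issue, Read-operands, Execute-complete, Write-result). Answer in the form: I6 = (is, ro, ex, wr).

I6 = (21, 22, 26, 27)

cycle 1: I1→DIV
cycle 2: I1 RO · I2→MUL
cycle 3: I2 RO
cycle 7: I2 EX
cycle 8: I2 WR R0
cycle 10: I1 EX
cycle 11: I1 WR R3
cycle 12: I3→ADD
cycle 13: I3 RO · I4→MUL
cycle 14: I4 RO
cycle 15: I3 EX
cycle 16: I3 WR R3
cycle 18: I4 EX
cycle 19: I4 WR R2
cycle 20: I5→INT
cycle 21: I5 RO · I6→MUL
cycle 22: I5 EX · I6 RO
cycle 23: I5 WR R2
cycle 24: I7→INT
cycle 25: I7 RO
cycle 26: I6 EX · I7 EX
cycle 27: I6 WR R1 · I7 WR R0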